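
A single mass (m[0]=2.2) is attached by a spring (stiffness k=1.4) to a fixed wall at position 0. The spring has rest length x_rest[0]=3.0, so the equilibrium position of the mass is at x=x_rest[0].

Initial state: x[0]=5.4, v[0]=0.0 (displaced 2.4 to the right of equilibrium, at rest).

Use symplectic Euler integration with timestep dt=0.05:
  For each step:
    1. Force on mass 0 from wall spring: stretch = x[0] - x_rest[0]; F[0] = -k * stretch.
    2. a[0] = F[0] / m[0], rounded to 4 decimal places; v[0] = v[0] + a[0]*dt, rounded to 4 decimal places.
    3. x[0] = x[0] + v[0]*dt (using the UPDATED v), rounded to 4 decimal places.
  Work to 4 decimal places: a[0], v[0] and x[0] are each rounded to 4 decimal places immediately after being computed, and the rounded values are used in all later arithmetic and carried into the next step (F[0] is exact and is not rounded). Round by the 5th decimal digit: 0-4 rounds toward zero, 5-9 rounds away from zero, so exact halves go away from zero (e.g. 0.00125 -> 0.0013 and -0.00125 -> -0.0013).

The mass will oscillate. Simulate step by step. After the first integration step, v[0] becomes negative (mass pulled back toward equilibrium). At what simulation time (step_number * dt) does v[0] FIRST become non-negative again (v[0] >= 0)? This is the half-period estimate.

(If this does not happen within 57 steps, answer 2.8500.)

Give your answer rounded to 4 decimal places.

Answer: 2.8500

Derivation:
Step 0: x=[5.4000] v=[0.0000]
Step 1: x=[5.3962] v=[-0.0764]
Step 2: x=[5.3886] v=[-0.1526]
Step 3: x=[5.3772] v=[-0.2286]
Step 4: x=[5.3620] v=[-0.3042]
Step 5: x=[5.3430] v=[-0.3794]
Step 6: x=[5.3203] v=[-0.4540]
Step 7: x=[5.2939] v=[-0.5278]
Step 8: x=[5.2639] v=[-0.6008]
Step 9: x=[5.2303] v=[-0.6728]
Step 10: x=[5.1931] v=[-0.7438]
Step 11: x=[5.1524] v=[-0.8136]
Step 12: x=[5.1083] v=[-0.8821]
Step 13: x=[5.0608] v=[-0.9492]
Step 14: x=[5.0101] v=[-1.0148]
Step 15: x=[4.9562] v=[-1.0788]
Step 16: x=[4.8992] v=[-1.1410]
Step 17: x=[4.8391] v=[-1.2014]
Step 18: x=[4.7761] v=[-1.2599]
Step 19: x=[4.7103] v=[-1.3164]
Step 20: x=[4.6418] v=[-1.3708]
Step 21: x=[4.5707] v=[-1.4230]
Step 22: x=[4.4971] v=[-1.4730]
Step 23: x=[4.4211] v=[-1.5206]
Step 24: x=[4.3428] v=[-1.5658]
Step 25: x=[4.2624] v=[-1.6085]
Step 26: x=[4.1800] v=[-1.6487]
Step 27: x=[4.0957] v=[-1.6862]
Step 28: x=[4.0096] v=[-1.7211]
Step 29: x=[3.9219] v=[-1.7532]
Step 30: x=[3.8328] v=[-1.7825]
Step 31: x=[3.7424] v=[-1.8090]
Step 32: x=[3.6508] v=[-1.8326]
Step 33: x=[3.5581] v=[-1.8533]
Step 34: x=[3.4645] v=[-1.8711]
Step 35: x=[3.3702] v=[-1.8859]
Step 36: x=[3.2753] v=[-1.8977]
Step 37: x=[3.1800] v=[-1.9065]
Step 38: x=[3.0844] v=[-1.9122]
Step 39: x=[2.9887] v=[-1.9149]
Step 40: x=[2.8930] v=[-1.9145]
Step 41: x=[2.7974] v=[-1.9111]
Step 42: x=[2.7022] v=[-1.9047]
Step 43: x=[2.6074] v=[-1.8952]
Step 44: x=[2.5133] v=[-1.8827]
Step 45: x=[2.4199] v=[-1.8672]
Step 46: x=[2.3275] v=[-1.8487]
Step 47: x=[2.2361] v=[-1.8273]
Step 48: x=[2.1460] v=[-1.8030]
Step 49: x=[2.0572] v=[-1.7758]
Step 50: x=[1.9699] v=[-1.7458]
Step 51: x=[1.8843] v=[-1.7130]
Step 52: x=[1.8004] v=[-1.6775]
Step 53: x=[1.7184] v=[-1.6393]
Step 54: x=[1.6385] v=[-1.5985]
Step 55: x=[1.5607] v=[-1.5552]
Step 56: x=[1.4852] v=[-1.5094]
Step 57: x=[1.4121] v=[-1.4612]
v[0] did not become non-negative within 57 steps; using fallback time=2.8500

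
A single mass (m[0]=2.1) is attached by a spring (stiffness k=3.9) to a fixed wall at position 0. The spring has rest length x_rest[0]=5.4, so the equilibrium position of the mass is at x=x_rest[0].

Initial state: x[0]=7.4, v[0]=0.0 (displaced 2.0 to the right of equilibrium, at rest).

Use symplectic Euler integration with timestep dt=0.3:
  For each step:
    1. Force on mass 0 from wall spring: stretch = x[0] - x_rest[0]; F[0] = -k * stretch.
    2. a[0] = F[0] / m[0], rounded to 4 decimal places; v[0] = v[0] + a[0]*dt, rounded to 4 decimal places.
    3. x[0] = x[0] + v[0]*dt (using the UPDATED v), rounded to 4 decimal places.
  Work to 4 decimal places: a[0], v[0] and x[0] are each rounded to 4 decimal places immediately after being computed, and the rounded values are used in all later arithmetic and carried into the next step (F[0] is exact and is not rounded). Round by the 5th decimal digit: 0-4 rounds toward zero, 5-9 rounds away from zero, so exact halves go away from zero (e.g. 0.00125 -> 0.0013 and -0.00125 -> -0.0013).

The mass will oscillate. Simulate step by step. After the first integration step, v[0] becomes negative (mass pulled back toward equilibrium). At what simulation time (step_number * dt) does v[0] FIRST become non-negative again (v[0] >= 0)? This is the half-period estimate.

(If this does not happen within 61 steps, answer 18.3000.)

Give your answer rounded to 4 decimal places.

Answer: 2.4000

Derivation:
Step 0: x=[7.4000] v=[0.0000]
Step 1: x=[7.0657] v=[-1.1143]
Step 2: x=[6.4530] v=[-2.0423]
Step 3: x=[5.6643] v=[-2.6290]
Step 4: x=[4.8314] v=[-2.7762]
Step 5: x=[4.0936] v=[-2.4594]
Step 6: x=[3.5742] v=[-1.7315]
Step 7: x=[3.3599] v=[-0.7143]
Step 8: x=[3.4866] v=[0.4223]
First v>=0 after going negative at step 8, time=2.4000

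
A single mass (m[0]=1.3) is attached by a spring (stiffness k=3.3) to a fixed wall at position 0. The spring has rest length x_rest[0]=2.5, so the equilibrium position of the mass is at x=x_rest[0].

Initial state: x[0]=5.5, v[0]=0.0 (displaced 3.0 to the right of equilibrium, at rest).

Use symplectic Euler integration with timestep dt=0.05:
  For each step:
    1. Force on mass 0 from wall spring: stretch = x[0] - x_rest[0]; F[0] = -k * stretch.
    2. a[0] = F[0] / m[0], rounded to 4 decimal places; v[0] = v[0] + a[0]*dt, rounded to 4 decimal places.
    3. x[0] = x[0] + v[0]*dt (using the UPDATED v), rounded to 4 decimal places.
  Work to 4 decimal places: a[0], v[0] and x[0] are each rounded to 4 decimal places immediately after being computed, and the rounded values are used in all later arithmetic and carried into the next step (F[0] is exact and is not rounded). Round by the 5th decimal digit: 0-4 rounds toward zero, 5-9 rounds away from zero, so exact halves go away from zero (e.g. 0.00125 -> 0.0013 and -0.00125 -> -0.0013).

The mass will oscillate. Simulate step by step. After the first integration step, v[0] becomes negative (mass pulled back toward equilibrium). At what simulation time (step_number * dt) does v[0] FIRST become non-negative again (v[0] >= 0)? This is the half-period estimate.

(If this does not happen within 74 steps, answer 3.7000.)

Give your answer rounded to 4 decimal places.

Answer: 2.0000

Derivation:
Step 0: x=[5.5000] v=[0.0000]
Step 1: x=[5.4810] v=[-0.3808]
Step 2: x=[5.4430] v=[-0.7592]
Step 3: x=[5.3864] v=[-1.1327]
Step 4: x=[5.3114] v=[-1.4991]
Step 5: x=[5.2186] v=[-1.8559]
Step 6: x=[5.1086] v=[-2.2010]
Step 7: x=[4.9820] v=[-2.5321]
Step 8: x=[4.8396] v=[-2.8471]
Step 9: x=[4.6824] v=[-3.1441]
Step 10: x=[4.5113] v=[-3.4211]
Step 11: x=[4.3275] v=[-3.6764]
Step 12: x=[4.1321] v=[-3.9084]
Step 13: x=[3.9263] v=[-4.1156]
Step 14: x=[3.7115] v=[-4.2966]
Step 15: x=[3.4890] v=[-4.4504]
Step 16: x=[3.2602] v=[-4.5759]
Step 17: x=[3.0266] v=[-4.6724]
Step 18: x=[2.7896] v=[-4.7392]
Step 19: x=[2.5508] v=[-4.7760]
Step 20: x=[2.3117] v=[-4.7825]
Step 21: x=[2.0738] v=[-4.7586]
Step 22: x=[1.8386] v=[-4.7045]
Step 23: x=[1.6076] v=[-4.6206]
Step 24: x=[1.3822] v=[-4.5073]
Step 25: x=[1.1639] v=[-4.3654]
Step 26: x=[0.9541] v=[-4.1958]
Step 27: x=[0.7541] v=[-3.9996]
Step 28: x=[0.5652] v=[-3.7780]
Step 29: x=[0.3886] v=[-3.5324]
Step 30: x=[0.2254] v=[-3.2644]
Step 31: x=[0.0766] v=[-2.9757]
Step 32: x=[-0.0568] v=[-2.6681]
Step 33: x=[-0.1740] v=[-2.3436]
Step 34: x=[-0.2742] v=[-2.0042]
Step 35: x=[-0.3568] v=[-1.6521]
Step 36: x=[-0.4213] v=[-1.2895]
Step 37: x=[-0.4672] v=[-0.9187]
Step 38: x=[-0.4943] v=[-0.5421]
Step 39: x=[-0.5024] v=[-0.1621]
Step 40: x=[-0.4915] v=[0.2190]
First v>=0 after going negative at step 40, time=2.0000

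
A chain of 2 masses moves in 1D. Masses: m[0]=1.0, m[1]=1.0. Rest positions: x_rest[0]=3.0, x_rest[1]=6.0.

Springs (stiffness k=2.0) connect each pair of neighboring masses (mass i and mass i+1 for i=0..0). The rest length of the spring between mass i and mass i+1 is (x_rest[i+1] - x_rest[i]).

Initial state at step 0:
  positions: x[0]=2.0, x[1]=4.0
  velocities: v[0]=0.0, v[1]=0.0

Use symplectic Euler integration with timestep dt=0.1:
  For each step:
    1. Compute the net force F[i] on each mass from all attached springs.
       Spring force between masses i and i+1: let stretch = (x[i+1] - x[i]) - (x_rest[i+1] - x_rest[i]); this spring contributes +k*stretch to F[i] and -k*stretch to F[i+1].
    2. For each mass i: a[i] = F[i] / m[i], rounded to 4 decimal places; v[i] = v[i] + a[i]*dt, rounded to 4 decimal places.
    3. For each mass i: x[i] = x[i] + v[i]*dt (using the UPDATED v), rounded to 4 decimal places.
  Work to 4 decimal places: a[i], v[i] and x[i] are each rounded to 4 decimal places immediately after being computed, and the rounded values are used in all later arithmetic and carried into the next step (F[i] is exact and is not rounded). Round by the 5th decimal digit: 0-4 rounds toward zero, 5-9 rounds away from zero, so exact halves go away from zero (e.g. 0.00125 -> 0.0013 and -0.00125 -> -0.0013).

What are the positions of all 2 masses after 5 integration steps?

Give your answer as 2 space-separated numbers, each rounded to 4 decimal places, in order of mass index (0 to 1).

Answer: 1.7271 4.2729

Derivation:
Step 0: x=[2.0000 4.0000] v=[0.0000 0.0000]
Step 1: x=[1.9800 4.0200] v=[-0.2000 0.2000]
Step 2: x=[1.9408 4.0592] v=[-0.3920 0.3920]
Step 3: x=[1.8840 4.1160] v=[-0.5683 0.5683]
Step 4: x=[1.8118 4.1882] v=[-0.7219 0.7219]
Step 5: x=[1.7271 4.2729] v=[-0.8466 0.8466]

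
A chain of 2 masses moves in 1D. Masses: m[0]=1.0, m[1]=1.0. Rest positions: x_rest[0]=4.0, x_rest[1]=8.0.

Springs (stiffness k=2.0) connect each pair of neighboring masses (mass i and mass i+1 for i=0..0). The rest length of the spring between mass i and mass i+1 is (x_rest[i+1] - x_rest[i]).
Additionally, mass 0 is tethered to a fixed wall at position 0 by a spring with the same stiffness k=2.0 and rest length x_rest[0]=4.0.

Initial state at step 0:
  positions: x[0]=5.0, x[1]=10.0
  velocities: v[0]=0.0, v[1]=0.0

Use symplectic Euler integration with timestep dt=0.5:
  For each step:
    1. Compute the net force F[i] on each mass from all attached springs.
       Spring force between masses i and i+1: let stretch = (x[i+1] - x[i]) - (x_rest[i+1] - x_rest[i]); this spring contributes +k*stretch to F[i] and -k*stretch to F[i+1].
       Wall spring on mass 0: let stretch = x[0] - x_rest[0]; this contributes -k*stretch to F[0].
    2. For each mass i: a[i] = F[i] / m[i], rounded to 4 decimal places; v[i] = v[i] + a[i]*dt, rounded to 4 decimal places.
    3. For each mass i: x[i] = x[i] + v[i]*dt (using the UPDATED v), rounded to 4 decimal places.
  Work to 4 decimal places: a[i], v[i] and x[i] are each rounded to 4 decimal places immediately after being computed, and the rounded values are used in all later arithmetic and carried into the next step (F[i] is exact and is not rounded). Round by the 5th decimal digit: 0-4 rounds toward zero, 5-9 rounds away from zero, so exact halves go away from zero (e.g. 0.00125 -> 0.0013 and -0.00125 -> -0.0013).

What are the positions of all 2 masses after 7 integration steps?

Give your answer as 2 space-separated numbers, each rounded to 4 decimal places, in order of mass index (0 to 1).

Step 0: x=[5.0000 10.0000] v=[0.0000 0.0000]
Step 1: x=[5.0000 9.5000] v=[0.0000 -1.0000]
Step 2: x=[4.7500 8.7500] v=[-0.5000 -1.5000]
Step 3: x=[4.1250 8.0000] v=[-1.2500 -1.5000]
Step 4: x=[3.3750 7.3125] v=[-1.5000 -1.3750]
Step 5: x=[2.9063 6.6563] v=[-0.9375 -1.3125]
Step 6: x=[2.8594 6.1251] v=[-0.0938 -1.0625]
Step 7: x=[3.0157 5.9610] v=[0.3125 -0.3282]

Answer: 3.0157 5.9610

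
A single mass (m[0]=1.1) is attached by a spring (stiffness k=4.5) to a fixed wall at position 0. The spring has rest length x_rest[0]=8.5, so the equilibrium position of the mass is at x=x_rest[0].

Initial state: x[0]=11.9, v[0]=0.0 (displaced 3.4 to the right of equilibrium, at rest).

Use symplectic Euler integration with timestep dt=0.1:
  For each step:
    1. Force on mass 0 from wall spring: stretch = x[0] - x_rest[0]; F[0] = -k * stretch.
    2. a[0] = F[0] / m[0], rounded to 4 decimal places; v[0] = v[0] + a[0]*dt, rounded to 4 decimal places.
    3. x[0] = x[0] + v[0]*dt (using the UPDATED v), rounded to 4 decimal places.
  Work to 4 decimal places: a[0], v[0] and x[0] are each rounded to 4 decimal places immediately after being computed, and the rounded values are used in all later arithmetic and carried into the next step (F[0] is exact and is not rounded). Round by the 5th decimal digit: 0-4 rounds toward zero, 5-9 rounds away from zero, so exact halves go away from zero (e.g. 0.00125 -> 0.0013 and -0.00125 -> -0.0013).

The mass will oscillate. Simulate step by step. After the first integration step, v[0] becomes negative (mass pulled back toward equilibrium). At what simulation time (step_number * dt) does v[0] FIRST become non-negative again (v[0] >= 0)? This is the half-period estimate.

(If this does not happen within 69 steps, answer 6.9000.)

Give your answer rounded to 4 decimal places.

Step 0: x=[11.9000] v=[0.0000]
Step 1: x=[11.7609] v=[-1.3909]
Step 2: x=[11.4884] v=[-2.7249]
Step 3: x=[11.0937] v=[-3.9474]
Step 4: x=[10.5929] v=[-5.0085]
Step 5: x=[10.0064] v=[-5.8647]
Step 6: x=[9.3583] v=[-6.4810]
Step 7: x=[8.6751] v=[-6.8321]
Step 8: x=[7.9847] v=[-6.9037]
Step 9: x=[7.3154] v=[-6.6929]
Step 10: x=[6.6946] v=[-6.2083]
Step 11: x=[6.1476] v=[-5.4697]
Step 12: x=[5.6969] v=[-4.5074]
Step 13: x=[5.3608] v=[-3.3607]
Step 14: x=[5.1532] v=[-2.0765]
Step 15: x=[5.0825] v=[-0.7074]
Step 16: x=[5.1516] v=[0.6907]
First v>=0 after going negative at step 16, time=1.6000

Answer: 1.6000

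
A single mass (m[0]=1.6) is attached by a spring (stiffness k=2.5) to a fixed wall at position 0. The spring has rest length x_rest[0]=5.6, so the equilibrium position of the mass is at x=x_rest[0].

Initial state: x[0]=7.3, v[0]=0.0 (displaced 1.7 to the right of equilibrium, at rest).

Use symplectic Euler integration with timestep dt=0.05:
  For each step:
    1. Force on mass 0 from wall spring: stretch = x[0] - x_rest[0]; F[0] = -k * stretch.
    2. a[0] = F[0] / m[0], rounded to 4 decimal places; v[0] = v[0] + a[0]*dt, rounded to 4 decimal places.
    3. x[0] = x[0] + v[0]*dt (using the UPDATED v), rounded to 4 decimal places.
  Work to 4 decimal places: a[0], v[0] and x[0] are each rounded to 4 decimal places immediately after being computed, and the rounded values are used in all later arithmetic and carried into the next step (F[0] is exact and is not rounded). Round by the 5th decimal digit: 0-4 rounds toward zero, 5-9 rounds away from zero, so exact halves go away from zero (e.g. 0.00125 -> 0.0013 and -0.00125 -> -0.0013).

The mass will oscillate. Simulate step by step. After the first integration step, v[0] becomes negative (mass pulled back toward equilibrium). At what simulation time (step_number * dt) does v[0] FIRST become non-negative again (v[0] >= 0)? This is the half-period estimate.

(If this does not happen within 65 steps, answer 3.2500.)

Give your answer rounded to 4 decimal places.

Answer: 2.5500

Derivation:
Step 0: x=[7.3000] v=[0.0000]
Step 1: x=[7.2934] v=[-0.1328]
Step 2: x=[7.2801] v=[-0.2651]
Step 3: x=[7.2603] v=[-0.3964]
Step 4: x=[7.2340] v=[-0.5261]
Step 5: x=[7.2013] v=[-0.6538]
Step 6: x=[7.1624] v=[-0.7789]
Step 7: x=[7.1174] v=[-0.9010]
Step 8: x=[7.0664] v=[-1.0195]
Step 9: x=[7.0097] v=[-1.1341]
Step 10: x=[6.9475] v=[-1.2442]
Step 11: x=[6.8800] v=[-1.3495]
Step 12: x=[6.8075] v=[-1.4495]
Step 13: x=[6.7303] v=[-1.5438]
Step 14: x=[6.6487] v=[-1.6321]
Step 15: x=[6.5630] v=[-1.7140]
Step 16: x=[6.4735] v=[-1.7892]
Step 17: x=[6.3806] v=[-1.8574]
Step 18: x=[6.2847] v=[-1.9184]
Step 19: x=[6.1861] v=[-1.9719]
Step 20: x=[6.0852] v=[-2.0177]
Step 21: x=[5.9824] v=[-2.0556]
Step 22: x=[5.8781] v=[-2.0855]
Step 23: x=[5.7727] v=[-2.1072]
Step 24: x=[5.6667] v=[-2.1207]
Step 25: x=[5.5604] v=[-2.1259]
Step 26: x=[5.4543] v=[-2.1228]
Step 27: x=[5.3487] v=[-2.1114]
Step 28: x=[5.2441] v=[-2.0918]
Step 29: x=[5.1409] v=[-2.0640]
Step 30: x=[5.0395] v=[-2.0281]
Step 31: x=[4.9403] v=[-1.9843]
Step 32: x=[4.8437] v=[-1.9328]
Step 33: x=[4.7500] v=[-1.8737]
Step 34: x=[4.6596] v=[-1.8073]
Step 35: x=[4.5729] v=[-1.7338]
Step 36: x=[4.4902] v=[-1.6536]
Step 37: x=[4.4119] v=[-1.5669]
Step 38: x=[4.3382] v=[-1.4741]
Step 39: x=[4.2694] v=[-1.3755]
Step 40: x=[4.2058] v=[-1.2715]
Step 41: x=[4.1477] v=[-1.1626]
Step 42: x=[4.0952] v=[-1.0491]
Step 43: x=[4.0486] v=[-0.9315]
Step 44: x=[4.0081] v=[-0.8103]
Step 45: x=[3.9738] v=[-0.6859]
Step 46: x=[3.9459] v=[-0.5589]
Step 47: x=[3.9244] v=[-0.4297]
Step 48: x=[3.9095] v=[-0.2988]
Step 49: x=[3.9012] v=[-0.1667]
Step 50: x=[3.8995] v=[-0.0340]
Step 51: x=[3.9044] v=[0.0989]
First v>=0 after going negative at step 51, time=2.5500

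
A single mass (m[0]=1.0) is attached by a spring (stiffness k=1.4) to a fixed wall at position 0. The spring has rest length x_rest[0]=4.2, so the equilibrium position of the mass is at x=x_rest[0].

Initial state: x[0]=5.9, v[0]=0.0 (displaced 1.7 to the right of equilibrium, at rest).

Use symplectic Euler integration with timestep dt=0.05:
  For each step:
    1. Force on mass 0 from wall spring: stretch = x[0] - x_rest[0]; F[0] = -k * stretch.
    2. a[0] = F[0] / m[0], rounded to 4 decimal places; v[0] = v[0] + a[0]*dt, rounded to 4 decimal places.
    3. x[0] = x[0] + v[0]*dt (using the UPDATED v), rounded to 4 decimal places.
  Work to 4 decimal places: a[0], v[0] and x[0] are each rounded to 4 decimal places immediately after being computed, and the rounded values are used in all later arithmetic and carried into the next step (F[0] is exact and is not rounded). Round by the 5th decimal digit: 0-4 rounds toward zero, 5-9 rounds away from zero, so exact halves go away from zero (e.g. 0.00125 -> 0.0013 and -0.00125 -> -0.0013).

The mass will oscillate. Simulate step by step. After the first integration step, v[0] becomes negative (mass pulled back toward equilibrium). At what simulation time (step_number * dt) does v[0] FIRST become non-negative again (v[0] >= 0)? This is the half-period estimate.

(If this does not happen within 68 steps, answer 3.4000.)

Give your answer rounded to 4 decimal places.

Answer: 2.7000

Derivation:
Step 0: x=[5.9000] v=[0.0000]
Step 1: x=[5.8941] v=[-0.1190]
Step 2: x=[5.8822] v=[-0.2376]
Step 3: x=[5.8644] v=[-0.3554]
Step 4: x=[5.8408] v=[-0.4719]
Step 5: x=[5.8115] v=[-0.5868]
Step 6: x=[5.7765] v=[-0.6996]
Step 7: x=[5.7360] v=[-0.8100]
Step 8: x=[5.6901] v=[-0.9175]
Step 9: x=[5.6390] v=[-1.0218]
Step 10: x=[5.5829] v=[-1.1225]
Step 11: x=[5.5219] v=[-1.2193]
Step 12: x=[5.4563] v=[-1.3118]
Step 13: x=[5.3863] v=[-1.3997]
Step 14: x=[5.3122] v=[-1.4827]
Step 15: x=[5.2342] v=[-1.5606]
Step 16: x=[5.1526] v=[-1.6330]
Step 17: x=[5.0676] v=[-1.6997]
Step 18: x=[4.9796] v=[-1.7604]
Step 19: x=[4.8889] v=[-1.8150]
Step 20: x=[4.7957] v=[-1.8632]
Step 21: x=[4.7005] v=[-1.9049]
Step 22: x=[4.6035] v=[-1.9399]
Step 23: x=[4.5051] v=[-1.9681]
Step 24: x=[4.4056] v=[-1.9895]
Step 25: x=[4.3054] v=[-2.0039]
Step 26: x=[4.2048] v=[-2.0113]
Step 27: x=[4.1042] v=[-2.0116]
Step 28: x=[4.0040] v=[-2.0049]
Step 29: x=[3.9044] v=[-1.9912]
Step 30: x=[3.8059] v=[-1.9705]
Step 31: x=[3.7088] v=[-1.9429]
Step 32: x=[3.6134] v=[-1.9085]
Step 33: x=[3.5200] v=[-1.8674]
Step 34: x=[3.4290] v=[-1.8198]
Step 35: x=[3.3407] v=[-1.7658]
Step 36: x=[3.2554] v=[-1.7057]
Step 37: x=[3.1734] v=[-1.6396]
Step 38: x=[3.0950] v=[-1.5677]
Step 39: x=[3.0205] v=[-1.4904]
Step 40: x=[2.9501] v=[-1.4078]
Step 41: x=[2.8841] v=[-1.3203]
Step 42: x=[2.8227] v=[-1.2282]
Step 43: x=[2.7661] v=[-1.1318]
Step 44: x=[2.7145] v=[-1.0314]
Step 45: x=[2.6681] v=[-0.9274]
Step 46: x=[2.6271] v=[-0.8202]
Step 47: x=[2.5916] v=[-0.7101]
Step 48: x=[2.5617] v=[-0.5975]
Step 49: x=[2.5376] v=[-0.4828]
Step 50: x=[2.5193] v=[-0.3664]
Step 51: x=[2.5069] v=[-0.2488]
Step 52: x=[2.5004] v=[-0.1303]
Step 53: x=[2.4998] v=[-0.0113]
Step 54: x=[2.5052] v=[0.1077]
First v>=0 after going negative at step 54, time=2.7000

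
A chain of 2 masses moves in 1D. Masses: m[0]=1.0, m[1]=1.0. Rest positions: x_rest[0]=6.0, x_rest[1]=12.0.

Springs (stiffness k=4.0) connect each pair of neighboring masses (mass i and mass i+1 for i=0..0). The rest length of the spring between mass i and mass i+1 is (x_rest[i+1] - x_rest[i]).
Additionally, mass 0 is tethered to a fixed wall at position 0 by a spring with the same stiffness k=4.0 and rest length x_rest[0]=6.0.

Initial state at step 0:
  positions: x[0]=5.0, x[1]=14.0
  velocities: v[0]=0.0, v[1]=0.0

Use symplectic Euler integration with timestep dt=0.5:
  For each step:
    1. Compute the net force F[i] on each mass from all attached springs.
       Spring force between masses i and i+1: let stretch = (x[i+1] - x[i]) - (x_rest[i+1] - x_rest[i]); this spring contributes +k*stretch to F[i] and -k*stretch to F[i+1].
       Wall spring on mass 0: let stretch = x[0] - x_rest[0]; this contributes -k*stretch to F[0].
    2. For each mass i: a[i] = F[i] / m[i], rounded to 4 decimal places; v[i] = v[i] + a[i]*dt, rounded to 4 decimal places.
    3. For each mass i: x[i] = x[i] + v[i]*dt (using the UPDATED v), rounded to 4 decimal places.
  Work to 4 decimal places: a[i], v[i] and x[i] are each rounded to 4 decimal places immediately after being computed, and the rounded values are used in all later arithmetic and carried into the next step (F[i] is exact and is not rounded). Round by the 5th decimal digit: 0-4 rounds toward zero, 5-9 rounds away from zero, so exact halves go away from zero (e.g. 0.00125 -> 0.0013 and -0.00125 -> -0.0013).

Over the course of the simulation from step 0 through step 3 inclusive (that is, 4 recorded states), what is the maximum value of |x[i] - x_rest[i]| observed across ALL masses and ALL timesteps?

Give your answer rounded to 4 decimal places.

Step 0: x=[5.0000 14.0000] v=[0.0000 0.0000]
Step 1: x=[9.0000 11.0000] v=[8.0000 -6.0000]
Step 2: x=[6.0000 12.0000] v=[-6.0000 2.0000]
Step 3: x=[3.0000 13.0000] v=[-6.0000 2.0000]
Max displacement = 3.0000

Answer: 3.0000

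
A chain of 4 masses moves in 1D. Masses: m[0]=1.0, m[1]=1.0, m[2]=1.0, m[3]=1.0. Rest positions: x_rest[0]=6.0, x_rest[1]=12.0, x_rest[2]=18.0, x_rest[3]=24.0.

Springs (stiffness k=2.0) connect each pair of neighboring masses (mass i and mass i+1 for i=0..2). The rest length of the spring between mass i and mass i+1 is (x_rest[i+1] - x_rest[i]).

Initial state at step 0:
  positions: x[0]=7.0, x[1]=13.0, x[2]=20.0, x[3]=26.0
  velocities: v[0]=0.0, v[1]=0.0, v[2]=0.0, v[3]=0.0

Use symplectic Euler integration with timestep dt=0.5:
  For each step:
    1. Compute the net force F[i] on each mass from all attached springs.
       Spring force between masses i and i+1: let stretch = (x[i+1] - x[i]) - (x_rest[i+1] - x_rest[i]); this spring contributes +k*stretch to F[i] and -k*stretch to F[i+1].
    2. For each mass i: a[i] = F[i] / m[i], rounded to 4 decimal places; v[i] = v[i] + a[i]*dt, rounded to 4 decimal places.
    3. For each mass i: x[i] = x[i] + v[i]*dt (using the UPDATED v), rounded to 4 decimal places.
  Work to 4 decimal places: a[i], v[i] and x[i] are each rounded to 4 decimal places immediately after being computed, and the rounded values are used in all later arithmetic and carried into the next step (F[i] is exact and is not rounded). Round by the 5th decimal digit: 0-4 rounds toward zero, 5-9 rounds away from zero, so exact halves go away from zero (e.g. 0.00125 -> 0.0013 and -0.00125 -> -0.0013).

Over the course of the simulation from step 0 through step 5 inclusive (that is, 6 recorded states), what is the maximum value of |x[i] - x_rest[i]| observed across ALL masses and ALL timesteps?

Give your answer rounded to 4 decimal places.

Step 0: x=[7.0000 13.0000 20.0000 26.0000] v=[0.0000 0.0000 0.0000 0.0000]
Step 1: x=[7.0000 13.5000 19.5000 26.0000] v=[0.0000 1.0000 -1.0000 0.0000]
Step 2: x=[7.2500 13.7500 19.2500 25.7500] v=[0.5000 0.5000 -0.5000 -0.5000]
Step 3: x=[7.7500 13.5000 19.5000 25.2500] v=[1.0000 -0.5000 0.5000 -1.0000]
Step 4: x=[8.1250 13.3750 19.6250 24.8750] v=[0.7500 -0.2500 0.2500 -0.7500]
Step 5: x=[8.1250 13.7500 19.2500 24.8750] v=[0.0000 0.7500 -0.7500 0.0000]
Max displacement = 2.1250

Answer: 2.1250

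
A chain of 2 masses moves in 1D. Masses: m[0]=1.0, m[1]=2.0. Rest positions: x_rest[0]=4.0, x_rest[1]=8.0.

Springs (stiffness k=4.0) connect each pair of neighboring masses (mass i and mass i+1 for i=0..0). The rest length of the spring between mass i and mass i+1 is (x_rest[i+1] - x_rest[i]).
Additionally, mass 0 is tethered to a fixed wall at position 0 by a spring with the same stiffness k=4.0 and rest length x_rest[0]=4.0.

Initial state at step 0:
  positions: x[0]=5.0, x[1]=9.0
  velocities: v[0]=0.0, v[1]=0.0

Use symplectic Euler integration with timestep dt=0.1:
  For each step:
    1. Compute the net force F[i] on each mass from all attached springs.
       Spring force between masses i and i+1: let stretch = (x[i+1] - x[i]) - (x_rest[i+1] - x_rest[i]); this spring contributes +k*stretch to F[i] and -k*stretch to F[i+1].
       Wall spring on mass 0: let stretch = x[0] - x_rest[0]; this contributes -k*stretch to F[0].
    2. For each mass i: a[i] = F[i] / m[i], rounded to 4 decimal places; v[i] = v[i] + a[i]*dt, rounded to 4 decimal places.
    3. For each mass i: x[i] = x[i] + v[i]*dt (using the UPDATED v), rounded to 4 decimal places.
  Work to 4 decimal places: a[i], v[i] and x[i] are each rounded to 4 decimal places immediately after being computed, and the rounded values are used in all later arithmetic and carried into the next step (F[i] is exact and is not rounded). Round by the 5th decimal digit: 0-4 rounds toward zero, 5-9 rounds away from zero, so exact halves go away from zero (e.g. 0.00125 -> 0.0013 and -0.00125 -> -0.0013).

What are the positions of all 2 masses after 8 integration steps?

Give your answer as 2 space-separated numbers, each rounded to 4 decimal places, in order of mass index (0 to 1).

Answer: 4.1113 8.8655

Derivation:
Step 0: x=[5.0000 9.0000] v=[0.0000 0.0000]
Step 1: x=[4.9600 9.0000] v=[-0.4000 0.0000]
Step 2: x=[4.8832 8.9992] v=[-0.7680 -0.0080]
Step 3: x=[4.7757 8.9961] v=[-1.0749 -0.0312]
Step 4: x=[4.6460 8.9886] v=[-1.2970 -0.0753]
Step 5: x=[4.5042 8.9742] v=[-1.4184 -0.1438]
Step 6: x=[4.3610 8.9504] v=[-1.4321 -0.2378]
Step 7: x=[4.2269 8.9148] v=[-1.3407 -0.3557]
Step 8: x=[4.1113 8.8655] v=[-1.1563 -0.4933]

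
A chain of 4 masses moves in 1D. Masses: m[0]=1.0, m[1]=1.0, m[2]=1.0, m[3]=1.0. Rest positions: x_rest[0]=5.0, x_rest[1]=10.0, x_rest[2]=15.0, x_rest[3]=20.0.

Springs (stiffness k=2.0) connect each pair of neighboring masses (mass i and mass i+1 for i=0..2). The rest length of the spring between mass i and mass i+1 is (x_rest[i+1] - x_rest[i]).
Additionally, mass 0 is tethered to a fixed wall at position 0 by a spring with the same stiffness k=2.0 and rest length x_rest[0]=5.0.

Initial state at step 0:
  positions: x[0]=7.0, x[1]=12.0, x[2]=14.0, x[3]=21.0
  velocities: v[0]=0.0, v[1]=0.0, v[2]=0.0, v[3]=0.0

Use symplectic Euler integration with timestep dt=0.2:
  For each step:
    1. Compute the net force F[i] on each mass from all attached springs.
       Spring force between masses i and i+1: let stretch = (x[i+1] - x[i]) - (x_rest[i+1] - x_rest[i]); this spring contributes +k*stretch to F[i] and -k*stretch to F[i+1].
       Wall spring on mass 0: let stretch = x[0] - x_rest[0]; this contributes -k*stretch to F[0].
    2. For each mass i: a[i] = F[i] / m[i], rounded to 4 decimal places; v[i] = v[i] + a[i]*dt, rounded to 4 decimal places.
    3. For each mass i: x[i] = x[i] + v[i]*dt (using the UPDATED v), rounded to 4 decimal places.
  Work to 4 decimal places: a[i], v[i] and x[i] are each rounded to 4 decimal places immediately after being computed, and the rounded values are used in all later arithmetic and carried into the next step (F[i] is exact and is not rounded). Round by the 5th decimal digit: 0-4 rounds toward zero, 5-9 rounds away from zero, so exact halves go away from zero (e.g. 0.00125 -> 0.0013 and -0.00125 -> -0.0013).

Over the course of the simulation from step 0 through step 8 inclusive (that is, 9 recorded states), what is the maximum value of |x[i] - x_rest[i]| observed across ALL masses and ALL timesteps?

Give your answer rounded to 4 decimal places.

Answer: 2.4060

Derivation:
Step 0: x=[7.0000 12.0000 14.0000 21.0000] v=[0.0000 0.0000 0.0000 0.0000]
Step 1: x=[6.8400 11.7600 14.4000 20.8400] v=[-0.8000 -1.2000 2.0000 -0.8000]
Step 2: x=[6.5264 11.3376 15.1040 20.5648] v=[-1.5680 -2.1120 3.5200 -1.3760]
Step 3: x=[6.0756 10.8316 15.9436 20.2527] v=[-2.2541 -2.5299 4.1978 -1.5603]
Step 4: x=[5.5192 10.3541 16.7189 19.9959] v=[-2.7819 -2.3875 3.8766 -1.2839]
Step 5: x=[4.9081 9.9990 17.2472 19.8770] v=[-3.0556 -1.7755 2.6415 -0.5947]
Step 6: x=[4.3116 9.8165 17.4060 19.9477] v=[-2.9825 -0.9126 0.7941 0.3534]
Step 7: x=[3.8106 9.8007 17.1610 20.2150] v=[-2.5052 -0.0788 -1.2250 1.3367]
Step 8: x=[3.4839 9.8946 16.5715 20.6380] v=[-1.6334 0.4693 -2.9475 2.1151]
Max displacement = 2.4060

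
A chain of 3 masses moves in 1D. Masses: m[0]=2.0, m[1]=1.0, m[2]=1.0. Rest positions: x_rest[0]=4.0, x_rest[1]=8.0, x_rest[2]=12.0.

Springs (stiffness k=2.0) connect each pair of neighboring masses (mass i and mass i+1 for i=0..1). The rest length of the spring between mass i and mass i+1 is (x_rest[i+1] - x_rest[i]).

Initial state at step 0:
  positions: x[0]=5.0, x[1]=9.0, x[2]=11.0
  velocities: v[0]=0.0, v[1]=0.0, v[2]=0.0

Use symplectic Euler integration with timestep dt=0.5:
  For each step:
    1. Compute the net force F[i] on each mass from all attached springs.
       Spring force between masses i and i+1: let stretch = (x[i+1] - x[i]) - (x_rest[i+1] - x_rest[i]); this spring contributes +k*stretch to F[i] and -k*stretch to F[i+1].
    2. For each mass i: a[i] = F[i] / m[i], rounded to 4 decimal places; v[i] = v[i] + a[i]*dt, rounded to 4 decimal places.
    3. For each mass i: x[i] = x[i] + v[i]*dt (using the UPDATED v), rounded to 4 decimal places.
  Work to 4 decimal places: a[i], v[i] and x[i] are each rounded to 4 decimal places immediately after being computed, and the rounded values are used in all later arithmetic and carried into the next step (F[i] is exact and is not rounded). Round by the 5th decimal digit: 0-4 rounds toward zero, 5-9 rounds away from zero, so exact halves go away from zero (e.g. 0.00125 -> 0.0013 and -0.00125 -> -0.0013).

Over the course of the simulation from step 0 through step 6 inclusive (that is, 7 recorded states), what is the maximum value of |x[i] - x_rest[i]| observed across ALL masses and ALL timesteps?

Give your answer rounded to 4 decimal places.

Answer: 1.5938

Derivation:
Step 0: x=[5.0000 9.0000 11.0000] v=[0.0000 0.0000 0.0000]
Step 1: x=[5.0000 8.0000 12.0000] v=[0.0000 -2.0000 2.0000]
Step 2: x=[4.7500 7.5000 13.0000] v=[-0.5000 -1.0000 2.0000]
Step 3: x=[4.1875 8.3750 13.2500] v=[-1.1250 1.7500 0.5000]
Step 4: x=[3.6719 9.5938 13.0625] v=[-1.0313 2.4375 -0.3750]
Step 5: x=[3.6367 9.5860 13.1407] v=[-0.0704 -0.0157 0.1563]
Step 6: x=[4.0889 8.3809 13.4415] v=[0.9043 -2.4103 0.6016]
Max displacement = 1.5938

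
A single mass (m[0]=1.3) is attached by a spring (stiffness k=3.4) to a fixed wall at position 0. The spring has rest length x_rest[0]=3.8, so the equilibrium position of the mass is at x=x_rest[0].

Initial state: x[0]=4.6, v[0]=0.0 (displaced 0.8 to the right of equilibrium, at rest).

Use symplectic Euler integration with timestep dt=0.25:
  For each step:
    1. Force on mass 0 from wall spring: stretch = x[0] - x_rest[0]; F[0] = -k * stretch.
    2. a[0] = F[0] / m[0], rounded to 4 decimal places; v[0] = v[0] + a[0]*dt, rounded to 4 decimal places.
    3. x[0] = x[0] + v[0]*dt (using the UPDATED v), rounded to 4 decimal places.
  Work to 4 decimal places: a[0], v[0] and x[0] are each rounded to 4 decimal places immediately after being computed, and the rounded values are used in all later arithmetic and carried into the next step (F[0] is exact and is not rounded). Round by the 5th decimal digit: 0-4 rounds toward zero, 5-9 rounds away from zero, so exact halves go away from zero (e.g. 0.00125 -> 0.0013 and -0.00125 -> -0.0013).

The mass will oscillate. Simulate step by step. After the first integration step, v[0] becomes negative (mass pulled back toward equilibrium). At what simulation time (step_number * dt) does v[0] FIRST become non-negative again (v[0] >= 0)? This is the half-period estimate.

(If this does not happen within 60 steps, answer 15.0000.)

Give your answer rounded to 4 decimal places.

Step 0: x=[4.6000] v=[0.0000]
Step 1: x=[4.4692] v=[-0.5231]
Step 2: x=[4.2290] v=[-0.9607]
Step 3: x=[3.9187] v=[-1.2412]
Step 4: x=[3.5890] v=[-1.3188]
Step 5: x=[3.2938] v=[-1.1809]
Step 6: x=[3.0813] v=[-0.8499]
Step 7: x=[2.9863] v=[-0.3800]
Step 8: x=[3.0243] v=[0.1520]
First v>=0 after going negative at step 8, time=2.0000

Answer: 2.0000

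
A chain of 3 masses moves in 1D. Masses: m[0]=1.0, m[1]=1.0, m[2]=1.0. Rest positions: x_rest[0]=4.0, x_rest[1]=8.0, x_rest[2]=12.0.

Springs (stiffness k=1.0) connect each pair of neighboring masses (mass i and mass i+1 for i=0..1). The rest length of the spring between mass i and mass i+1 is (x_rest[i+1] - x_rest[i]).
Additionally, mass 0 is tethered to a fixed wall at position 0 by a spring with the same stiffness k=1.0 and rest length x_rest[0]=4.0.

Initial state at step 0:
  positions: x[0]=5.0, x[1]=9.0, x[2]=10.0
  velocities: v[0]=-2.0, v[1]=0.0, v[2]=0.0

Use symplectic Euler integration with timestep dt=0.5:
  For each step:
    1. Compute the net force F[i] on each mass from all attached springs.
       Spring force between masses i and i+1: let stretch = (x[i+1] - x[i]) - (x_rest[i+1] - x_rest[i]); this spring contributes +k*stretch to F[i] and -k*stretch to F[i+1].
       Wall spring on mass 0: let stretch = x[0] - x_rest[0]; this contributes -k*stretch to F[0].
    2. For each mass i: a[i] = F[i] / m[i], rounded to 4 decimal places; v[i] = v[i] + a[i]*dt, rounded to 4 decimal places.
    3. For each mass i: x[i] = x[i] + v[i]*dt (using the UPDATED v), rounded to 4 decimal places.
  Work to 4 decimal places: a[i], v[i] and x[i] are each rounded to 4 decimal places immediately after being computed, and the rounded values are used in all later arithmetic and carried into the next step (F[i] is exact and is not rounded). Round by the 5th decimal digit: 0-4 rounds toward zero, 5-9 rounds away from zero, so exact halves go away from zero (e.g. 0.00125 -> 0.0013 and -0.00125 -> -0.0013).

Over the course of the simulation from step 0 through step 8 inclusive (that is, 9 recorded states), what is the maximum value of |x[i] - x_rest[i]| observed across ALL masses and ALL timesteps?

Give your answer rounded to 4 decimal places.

Step 0: x=[5.0000 9.0000 10.0000] v=[-2.0000 0.0000 0.0000]
Step 1: x=[3.7500 8.2500 10.7500] v=[-2.5000 -1.5000 1.5000]
Step 2: x=[2.6875 7.0000 11.8750] v=[-2.1250 -2.5000 2.2500]
Step 3: x=[2.0313 5.8906 12.7813] v=[-1.3125 -2.2188 1.8125]
Step 4: x=[1.8321 5.5391 12.9649] v=[-0.3985 -0.7031 0.3672]
Step 5: x=[2.1016 6.1173 12.2921] v=[0.5390 1.1563 -1.3457]
Step 6: x=[2.8497 7.2353 11.0756] v=[1.4961 2.2359 -2.4331]
Step 7: x=[3.9818 8.2170 9.8990] v=[2.2641 1.9633 -2.3533]
Step 8: x=[5.1772 8.5604 9.3019] v=[2.3908 0.6867 -1.1943]
Max displacement = 2.6981

Answer: 2.6981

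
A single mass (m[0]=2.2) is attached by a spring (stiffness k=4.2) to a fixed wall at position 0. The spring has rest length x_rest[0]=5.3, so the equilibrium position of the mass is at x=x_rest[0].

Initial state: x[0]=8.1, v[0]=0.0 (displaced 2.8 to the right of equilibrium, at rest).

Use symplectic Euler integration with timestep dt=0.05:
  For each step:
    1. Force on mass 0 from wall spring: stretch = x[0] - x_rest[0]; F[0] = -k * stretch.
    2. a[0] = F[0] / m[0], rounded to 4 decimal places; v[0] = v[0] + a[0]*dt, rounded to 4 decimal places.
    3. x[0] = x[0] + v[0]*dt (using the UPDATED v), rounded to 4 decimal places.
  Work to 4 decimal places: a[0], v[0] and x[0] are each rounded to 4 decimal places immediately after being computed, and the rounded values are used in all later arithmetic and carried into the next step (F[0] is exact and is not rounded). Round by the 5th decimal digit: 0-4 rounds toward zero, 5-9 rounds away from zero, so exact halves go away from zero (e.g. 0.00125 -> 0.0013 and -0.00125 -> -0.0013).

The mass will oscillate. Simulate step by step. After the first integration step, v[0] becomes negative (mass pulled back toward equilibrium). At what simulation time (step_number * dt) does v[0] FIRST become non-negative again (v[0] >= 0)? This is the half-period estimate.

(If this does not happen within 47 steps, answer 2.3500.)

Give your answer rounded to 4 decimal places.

Answer: 2.3000

Derivation:
Step 0: x=[8.1000] v=[0.0000]
Step 1: x=[8.0866] v=[-0.2673]
Step 2: x=[8.0599] v=[-0.5333]
Step 3: x=[8.0201] v=[-0.7967]
Step 4: x=[7.9673] v=[-1.0563]
Step 5: x=[7.9018] v=[-1.3109]
Step 6: x=[7.8238] v=[-1.5593]
Step 7: x=[7.7338] v=[-1.8002]
Step 8: x=[7.6322] v=[-2.0325]
Step 9: x=[7.5194] v=[-2.2551]
Step 10: x=[7.3961] v=[-2.4670]
Step 11: x=[7.2627] v=[-2.6671]
Step 12: x=[7.1200] v=[-2.8545]
Step 13: x=[6.9686] v=[-3.0282]
Step 14: x=[6.8092] v=[-3.1875]
Step 15: x=[6.6426] v=[-3.3316]
Step 16: x=[6.4696] v=[-3.4598]
Step 17: x=[6.2910] v=[-3.5714]
Step 18: x=[6.1077] v=[-3.6660]
Step 19: x=[5.9205] v=[-3.7431]
Step 20: x=[5.7304] v=[-3.8023]
Step 21: x=[5.5382] v=[-3.8434]
Step 22: x=[5.3449] v=[-3.8661]
Step 23: x=[5.1514] v=[-3.8704]
Step 24: x=[4.9586] v=[-3.8562]
Step 25: x=[4.7674] v=[-3.8236]
Step 26: x=[4.5788] v=[-3.7728]
Step 27: x=[4.3936] v=[-3.7040]
Step 28: x=[4.2127] v=[-3.6175]
Step 29: x=[4.0370] v=[-3.5137]
Step 30: x=[3.8673] v=[-3.3931]
Step 31: x=[3.7045] v=[-3.2563]
Step 32: x=[3.5493] v=[-3.1040]
Step 33: x=[3.4025] v=[-2.9369]
Step 34: x=[3.2647] v=[-2.7558]
Step 35: x=[3.1366] v=[-2.5615]
Step 36: x=[3.0189] v=[-2.3550]
Step 37: x=[2.9120] v=[-2.1373]
Step 38: x=[2.8165] v=[-1.9094]
Step 39: x=[2.7329] v=[-1.6723]
Step 40: x=[2.6615] v=[-1.4273]
Step 41: x=[2.6027] v=[-1.1754]
Step 42: x=[2.5568] v=[-0.9179]
Step 43: x=[2.5240] v=[-0.6561]
Step 44: x=[2.5044] v=[-0.3911]
Step 45: x=[2.4982] v=[-0.1242]
Step 46: x=[2.5054] v=[0.1432]
First v>=0 after going negative at step 46, time=2.3000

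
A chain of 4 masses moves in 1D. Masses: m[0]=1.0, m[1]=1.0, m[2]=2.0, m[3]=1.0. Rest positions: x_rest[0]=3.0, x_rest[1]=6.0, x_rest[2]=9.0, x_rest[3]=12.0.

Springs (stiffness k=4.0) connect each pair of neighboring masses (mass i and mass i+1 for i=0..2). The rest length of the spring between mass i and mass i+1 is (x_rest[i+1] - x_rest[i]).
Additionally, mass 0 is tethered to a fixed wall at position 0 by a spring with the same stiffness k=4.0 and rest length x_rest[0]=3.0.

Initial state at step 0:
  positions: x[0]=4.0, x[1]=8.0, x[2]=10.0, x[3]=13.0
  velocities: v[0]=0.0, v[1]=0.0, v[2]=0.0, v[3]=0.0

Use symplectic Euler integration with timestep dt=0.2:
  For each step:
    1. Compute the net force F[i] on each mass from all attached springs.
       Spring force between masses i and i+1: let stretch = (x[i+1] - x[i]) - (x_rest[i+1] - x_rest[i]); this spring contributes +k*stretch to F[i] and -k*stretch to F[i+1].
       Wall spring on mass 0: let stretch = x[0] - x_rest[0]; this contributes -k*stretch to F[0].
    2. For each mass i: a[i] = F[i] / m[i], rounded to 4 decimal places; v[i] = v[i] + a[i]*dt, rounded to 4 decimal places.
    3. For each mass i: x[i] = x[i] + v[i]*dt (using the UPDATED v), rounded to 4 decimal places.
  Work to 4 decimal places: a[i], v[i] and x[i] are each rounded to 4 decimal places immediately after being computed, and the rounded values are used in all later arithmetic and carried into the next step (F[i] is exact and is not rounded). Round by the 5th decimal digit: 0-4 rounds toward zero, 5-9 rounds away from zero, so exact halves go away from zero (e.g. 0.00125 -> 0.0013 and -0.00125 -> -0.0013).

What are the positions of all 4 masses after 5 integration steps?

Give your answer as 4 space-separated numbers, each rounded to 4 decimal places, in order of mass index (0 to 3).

Step 0: x=[4.0000 8.0000 10.0000 13.0000] v=[0.0000 0.0000 0.0000 0.0000]
Step 1: x=[4.0000 7.6800 10.0800 13.0000] v=[0.0000 -1.6000 0.4000 0.0000]
Step 2: x=[3.9488 7.1552 10.2016 13.0128] v=[-0.2560 -2.6240 0.6080 0.0640]
Step 3: x=[3.7788 6.6048 10.3044 13.0558] v=[-0.8499 -2.7520 0.5139 0.2150]
Step 4: x=[3.4564 6.1942 10.3313 13.1386] v=[-1.6121 -2.0531 0.1346 0.4139]
Step 5: x=[3.0190 6.0075 10.2518 13.2522] v=[-2.1870 -0.9337 -0.3973 0.5681]

Answer: 3.0190 6.0075 10.2518 13.2522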